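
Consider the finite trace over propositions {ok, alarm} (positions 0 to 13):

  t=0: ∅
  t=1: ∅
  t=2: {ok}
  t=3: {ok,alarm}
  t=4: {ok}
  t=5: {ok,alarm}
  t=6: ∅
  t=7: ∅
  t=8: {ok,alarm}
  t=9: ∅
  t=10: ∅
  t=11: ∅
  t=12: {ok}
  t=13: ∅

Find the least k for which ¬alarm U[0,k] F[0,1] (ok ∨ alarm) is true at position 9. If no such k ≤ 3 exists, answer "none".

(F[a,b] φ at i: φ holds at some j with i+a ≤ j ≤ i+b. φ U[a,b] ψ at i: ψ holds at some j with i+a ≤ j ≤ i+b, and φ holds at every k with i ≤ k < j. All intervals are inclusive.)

2

Need earliest j ≥ 9 with F[0,1] (ok ∨ alarm), and ¬alarm at every k in [9,j-1].
  j=9: rhs fails.
  j=10: rhs fails.
  j=11: rhs holds; lhs holds on [9,10]. k = 2.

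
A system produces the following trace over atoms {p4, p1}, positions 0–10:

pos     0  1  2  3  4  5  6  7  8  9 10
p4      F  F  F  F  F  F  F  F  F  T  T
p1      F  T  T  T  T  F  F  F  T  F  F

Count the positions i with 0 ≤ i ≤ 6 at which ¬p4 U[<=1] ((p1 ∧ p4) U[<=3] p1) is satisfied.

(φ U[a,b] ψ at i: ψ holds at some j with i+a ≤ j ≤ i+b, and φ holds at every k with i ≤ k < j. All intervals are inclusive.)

5

Evaluate at each i in [0,6]:
  i=0: ✓ (rhs at j=1; lhs holds on [0,0])
  i=1: ✓ (rhs at j=1)
  i=2: ✓ (rhs at j=2)
  i=3: ✓ (rhs at j=3)
  i=4: ✓ (rhs at j=4)
  i=5: ✗ (no rhs in [5,6])
  i=6: ✗ (no rhs in [6,7])
Positions where it holds: {0, 1, 2, 3, 4} → 5.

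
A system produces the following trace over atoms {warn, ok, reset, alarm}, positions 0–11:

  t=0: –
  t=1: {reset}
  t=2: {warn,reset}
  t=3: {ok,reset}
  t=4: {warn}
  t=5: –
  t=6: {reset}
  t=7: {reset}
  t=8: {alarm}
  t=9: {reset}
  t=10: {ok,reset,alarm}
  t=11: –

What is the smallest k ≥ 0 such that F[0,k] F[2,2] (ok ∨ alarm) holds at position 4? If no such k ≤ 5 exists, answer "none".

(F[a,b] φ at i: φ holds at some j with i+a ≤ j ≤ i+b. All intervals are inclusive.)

2

Scan j = 4,5,… for F[2,2] (ok ∨ alarm):
  j=4: fails
  j=5: fails
  j=6: holds
First hit at j=6, so smallest k = 6-4 = 2.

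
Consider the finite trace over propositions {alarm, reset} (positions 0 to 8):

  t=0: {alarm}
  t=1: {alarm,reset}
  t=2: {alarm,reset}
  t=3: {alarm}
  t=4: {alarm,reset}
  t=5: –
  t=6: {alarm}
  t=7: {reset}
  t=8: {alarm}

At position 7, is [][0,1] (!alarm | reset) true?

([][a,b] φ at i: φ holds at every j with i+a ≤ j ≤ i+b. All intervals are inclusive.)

False

Check (!alarm | reset) at every j in [7,8]:
  j=7: true
  j=8: false
Fails at j=8 → formula fails.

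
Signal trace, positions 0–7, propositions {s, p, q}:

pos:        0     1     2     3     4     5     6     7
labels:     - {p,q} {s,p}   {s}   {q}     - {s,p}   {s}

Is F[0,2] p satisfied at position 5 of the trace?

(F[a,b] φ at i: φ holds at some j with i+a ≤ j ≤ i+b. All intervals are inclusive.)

True

Check p at each j in [5,7]:
  j=5: false
  j=6: true
  j=7: false
Found at j=6 → formula holds.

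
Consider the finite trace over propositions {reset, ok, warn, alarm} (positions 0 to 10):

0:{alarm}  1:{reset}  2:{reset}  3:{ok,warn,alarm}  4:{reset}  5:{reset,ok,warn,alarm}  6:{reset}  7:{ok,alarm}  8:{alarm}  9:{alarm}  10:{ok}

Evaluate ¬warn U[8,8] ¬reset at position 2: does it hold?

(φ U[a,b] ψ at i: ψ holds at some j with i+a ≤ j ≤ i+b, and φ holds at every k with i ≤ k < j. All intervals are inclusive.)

Need some j in [10,10] with ¬reset, and ¬warn at every k in [2,j-1].
  j=10: ¬reset holds, but ¬warn fails at k=3 → not this j.
No j in the window works → until fails.

False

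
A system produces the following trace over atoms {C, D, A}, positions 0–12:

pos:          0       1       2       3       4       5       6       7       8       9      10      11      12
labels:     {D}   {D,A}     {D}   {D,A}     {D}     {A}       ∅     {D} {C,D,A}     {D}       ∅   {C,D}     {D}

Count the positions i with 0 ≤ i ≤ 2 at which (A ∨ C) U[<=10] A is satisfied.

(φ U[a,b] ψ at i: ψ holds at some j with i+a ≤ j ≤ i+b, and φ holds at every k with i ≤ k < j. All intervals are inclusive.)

1

Evaluate at each i in [0,2]:
  i=0: ✗ (lhs fails at k=0 before rhs at j=1)
  i=1: ✓ (rhs at j=1)
  i=2: ✗ (lhs fails at k=2 before rhs at j=3)
Positions where it holds: {1} → 1.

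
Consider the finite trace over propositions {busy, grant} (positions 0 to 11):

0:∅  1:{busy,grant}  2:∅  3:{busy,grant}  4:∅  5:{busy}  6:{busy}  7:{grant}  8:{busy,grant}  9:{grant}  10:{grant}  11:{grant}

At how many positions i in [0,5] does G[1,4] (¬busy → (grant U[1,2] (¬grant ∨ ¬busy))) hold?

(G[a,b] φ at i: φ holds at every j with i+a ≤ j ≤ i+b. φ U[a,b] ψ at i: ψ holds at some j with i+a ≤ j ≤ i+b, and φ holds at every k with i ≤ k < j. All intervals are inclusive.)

2

Evaluate at each i in [0,5]:
  i=0: ✗ (fails at j=2)
  i=1: ✗ (fails at j=2)
  i=2: ✗ (fails at j=4)
  i=3: ✗ (fails at j=4)
  i=4: ✓ (all of [5,8])
  i=5: ✓ (all of [6,9])
Positions where it holds: {4, 5} → 2.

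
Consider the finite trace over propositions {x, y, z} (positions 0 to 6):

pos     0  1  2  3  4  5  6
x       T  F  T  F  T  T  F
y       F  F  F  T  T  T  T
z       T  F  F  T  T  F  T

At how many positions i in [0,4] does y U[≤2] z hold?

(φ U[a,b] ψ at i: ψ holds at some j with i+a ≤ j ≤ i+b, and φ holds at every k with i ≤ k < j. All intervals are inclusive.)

3

Evaluate at each i in [0,4]:
  i=0: ✓ (rhs at j=0)
  i=1: ✗ (lhs fails at k=1 before rhs at j=3)
  i=2: ✗ (lhs fails at k=2 before rhs at j=3)
  i=3: ✓ (rhs at j=3)
  i=4: ✓ (rhs at j=4)
Positions where it holds: {0, 3, 4} → 3.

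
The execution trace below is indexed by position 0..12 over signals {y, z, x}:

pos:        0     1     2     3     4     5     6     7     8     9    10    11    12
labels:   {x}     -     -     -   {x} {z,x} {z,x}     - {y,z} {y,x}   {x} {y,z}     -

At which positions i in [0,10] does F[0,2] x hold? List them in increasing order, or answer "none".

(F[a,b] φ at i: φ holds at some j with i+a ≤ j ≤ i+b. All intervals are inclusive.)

0, 2, 3, 4, 5, 6, 7, 8, 9, 10

Evaluate at each i in [0,10]:
  i=0: ✓ (witness j=0)
  i=1: ✗ (none in [1,3])
  i=2: ✓ (witness j=4)
  i=3: ✓ (witness j=4)
  i=4: ✓ (witness j=4)
  i=5: ✓ (witness j=5)
  i=6: ✓ (witness j=6)
  i=7: ✓ (witness j=9)
  i=8: ✓ (witness j=9)
  i=9: ✓ (witness j=9)
  i=10: ✓ (witness j=10)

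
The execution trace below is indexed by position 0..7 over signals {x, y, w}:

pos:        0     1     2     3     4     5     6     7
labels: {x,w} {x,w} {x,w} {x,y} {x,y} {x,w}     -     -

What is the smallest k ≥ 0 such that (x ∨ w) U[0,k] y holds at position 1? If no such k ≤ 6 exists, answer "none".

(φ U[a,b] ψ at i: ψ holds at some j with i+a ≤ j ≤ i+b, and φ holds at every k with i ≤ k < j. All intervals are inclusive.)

2

Need earliest j ≥ 1 with y, and (x ∨ w) at every k in [1,j-1].
  j=1: rhs fails.
  j=2: rhs fails.
  j=3: rhs holds; lhs holds on [1,2]. k = 2.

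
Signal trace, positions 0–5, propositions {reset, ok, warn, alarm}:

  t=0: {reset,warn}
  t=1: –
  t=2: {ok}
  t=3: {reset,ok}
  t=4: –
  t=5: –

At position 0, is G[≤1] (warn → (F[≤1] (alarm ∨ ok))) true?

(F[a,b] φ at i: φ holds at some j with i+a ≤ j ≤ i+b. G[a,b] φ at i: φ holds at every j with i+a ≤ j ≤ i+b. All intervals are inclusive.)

Check (warn → (F[≤1] (alarm ∨ ok))) at every j in [0,1]:
  j=0: antecedent true; consequent fails (none in [0,1]) → ✗
  j=1: antecedent false → ✓
Fails at j=0 → formula fails.

False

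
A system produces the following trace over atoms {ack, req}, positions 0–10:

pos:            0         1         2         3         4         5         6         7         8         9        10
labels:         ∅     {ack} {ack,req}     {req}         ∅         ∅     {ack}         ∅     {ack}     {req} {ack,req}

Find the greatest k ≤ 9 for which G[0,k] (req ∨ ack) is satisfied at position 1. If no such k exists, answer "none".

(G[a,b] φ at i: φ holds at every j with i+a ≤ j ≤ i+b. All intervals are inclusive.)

(req ∨ ack) must hold from j=1 onward; find where it first fails.
  j=1: holds
  j=2: holds
  j=3: holds
  j=4: fails
Holds on [1,3], so largest k = 2.

2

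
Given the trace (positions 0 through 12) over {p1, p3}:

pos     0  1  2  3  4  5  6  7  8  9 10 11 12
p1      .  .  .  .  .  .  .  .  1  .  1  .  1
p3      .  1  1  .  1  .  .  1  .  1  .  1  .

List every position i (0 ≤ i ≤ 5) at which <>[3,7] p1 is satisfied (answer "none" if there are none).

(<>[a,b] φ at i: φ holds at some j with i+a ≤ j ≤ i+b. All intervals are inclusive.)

Evaluate at each i in [0,5]:
  i=0: ✗ (none in [3,7])
  i=1: ✓ (witness j=8)
  i=2: ✓ (witness j=8)
  i=3: ✓ (witness j=8)
  i=4: ✓ (witness j=8)
  i=5: ✓ (witness j=8)

1, 2, 3, 4, 5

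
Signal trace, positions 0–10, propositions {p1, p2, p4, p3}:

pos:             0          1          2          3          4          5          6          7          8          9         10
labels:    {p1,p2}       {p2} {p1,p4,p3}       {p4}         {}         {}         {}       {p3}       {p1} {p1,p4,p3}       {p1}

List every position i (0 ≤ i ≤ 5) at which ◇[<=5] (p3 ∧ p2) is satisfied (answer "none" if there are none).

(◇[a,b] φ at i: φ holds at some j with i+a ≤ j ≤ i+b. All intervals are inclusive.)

none

Evaluate at each i in [0,5]:
  i=0: ✗ (none in [0,5])
  i=1: ✗ (none in [1,6])
  i=2: ✗ (none in [2,7])
  i=3: ✗ (none in [3,8])
  i=4: ✗ (none in [4,9])
  i=5: ✗ (none in [5,10])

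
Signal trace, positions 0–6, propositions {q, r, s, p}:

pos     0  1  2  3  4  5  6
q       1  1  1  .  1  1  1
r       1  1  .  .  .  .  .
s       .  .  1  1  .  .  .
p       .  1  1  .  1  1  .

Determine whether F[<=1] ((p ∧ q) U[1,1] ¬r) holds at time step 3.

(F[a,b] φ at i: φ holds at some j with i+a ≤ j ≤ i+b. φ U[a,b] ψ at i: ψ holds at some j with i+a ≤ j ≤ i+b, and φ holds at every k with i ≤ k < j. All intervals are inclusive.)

Yes

Check ((p ∧ q) U[1,1] ¬r) at each j in [3,4]:
  j=3: fails
  j=4: holds
Found at j=4 → formula holds.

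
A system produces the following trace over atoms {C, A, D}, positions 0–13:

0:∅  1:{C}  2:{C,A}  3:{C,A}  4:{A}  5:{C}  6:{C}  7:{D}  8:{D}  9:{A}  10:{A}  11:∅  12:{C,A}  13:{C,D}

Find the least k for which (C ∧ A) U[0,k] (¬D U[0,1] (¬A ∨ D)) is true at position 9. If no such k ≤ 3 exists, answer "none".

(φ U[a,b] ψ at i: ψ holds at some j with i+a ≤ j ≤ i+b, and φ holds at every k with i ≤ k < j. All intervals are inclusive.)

Need earliest j ≥ 9 with (¬D U[0,1] (¬A ∨ D)), and (C ∧ A) at every k in [9,j-1].
  j=9: rhs fails.
  j=10: rhs holds but lhs fails at k=9.
  j=11: rhs holds but lhs fails at k=9.
  j=12: rhs holds but lhs fails at k=9.
No witness within the range → none.

none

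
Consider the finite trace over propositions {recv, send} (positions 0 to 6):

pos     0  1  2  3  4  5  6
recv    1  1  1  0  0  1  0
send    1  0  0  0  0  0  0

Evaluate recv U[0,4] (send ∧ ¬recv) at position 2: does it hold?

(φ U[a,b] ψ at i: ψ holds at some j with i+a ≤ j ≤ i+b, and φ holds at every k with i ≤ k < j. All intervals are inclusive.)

Need some j in [2,6] with (send ∧ ¬recv), and recv at every k in [2,j-1].
  j=2: (send ∧ ¬recv) false.
  j=3: (send ∧ ¬recv) false.
  j=4: (send ∧ ¬recv) false.
  j=5: (send ∧ ¬recv) false.
  j=6: (send ∧ ¬recv) false.
No j in the window works → until fails.

No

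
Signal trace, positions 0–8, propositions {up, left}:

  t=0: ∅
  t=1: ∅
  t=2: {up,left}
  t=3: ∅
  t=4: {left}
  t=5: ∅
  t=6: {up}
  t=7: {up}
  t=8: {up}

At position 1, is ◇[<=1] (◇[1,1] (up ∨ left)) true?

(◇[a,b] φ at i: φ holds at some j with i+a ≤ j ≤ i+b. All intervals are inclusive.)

Check ◇[1,1] (up ∨ left) at each j in [1,2]:
  j=1: holds (witness at 2)
  j=2: fails (none in [3,3])
Found at j=1 → formula holds.

True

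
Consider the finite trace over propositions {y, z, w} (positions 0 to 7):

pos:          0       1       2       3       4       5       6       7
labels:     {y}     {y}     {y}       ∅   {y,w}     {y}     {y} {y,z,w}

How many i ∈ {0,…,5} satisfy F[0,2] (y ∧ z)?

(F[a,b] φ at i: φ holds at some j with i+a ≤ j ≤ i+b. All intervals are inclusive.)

1

Evaluate at each i in [0,5]:
  i=0: ✗ (none in [0,2])
  i=1: ✗ (none in [1,3])
  i=2: ✗ (none in [2,4])
  i=3: ✗ (none in [3,5])
  i=4: ✗ (none in [4,6])
  i=5: ✓ (witness j=7)
Positions where it holds: {5} → 1.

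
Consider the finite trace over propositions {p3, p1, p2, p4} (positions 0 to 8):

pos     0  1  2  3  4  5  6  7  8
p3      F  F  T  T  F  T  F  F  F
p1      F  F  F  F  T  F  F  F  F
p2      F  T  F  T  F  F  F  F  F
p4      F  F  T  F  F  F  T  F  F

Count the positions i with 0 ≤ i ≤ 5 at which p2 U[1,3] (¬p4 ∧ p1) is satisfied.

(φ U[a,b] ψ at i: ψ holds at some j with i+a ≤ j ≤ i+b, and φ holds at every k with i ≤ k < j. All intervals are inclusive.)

Evaluate at each i in [0,5]:
  i=0: ✗ (no rhs in [1,3])
  i=1: ✗ (lhs fails at k=2 before rhs at j=4)
  i=2: ✗ (lhs fails at k=2 before rhs at j=4)
  i=3: ✓ (rhs at j=4; lhs holds on [3,3])
  i=4: ✗ (no rhs in [5,7])
  i=5: ✗ (no rhs in [6,8])
Positions where it holds: {3} → 1.

1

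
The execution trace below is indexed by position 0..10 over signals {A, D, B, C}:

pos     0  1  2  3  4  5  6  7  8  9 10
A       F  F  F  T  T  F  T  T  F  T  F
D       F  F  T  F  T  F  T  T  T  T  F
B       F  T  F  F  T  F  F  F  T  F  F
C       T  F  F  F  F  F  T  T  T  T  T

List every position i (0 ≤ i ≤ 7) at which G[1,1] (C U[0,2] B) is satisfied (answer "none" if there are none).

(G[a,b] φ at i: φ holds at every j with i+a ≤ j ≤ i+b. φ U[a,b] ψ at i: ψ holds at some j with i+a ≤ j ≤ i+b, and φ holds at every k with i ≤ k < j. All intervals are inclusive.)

Evaluate at each i in [0,7]:
  i=0: ✓ (all of [1,1])
  i=1: ✗ (fails at j=2)
  i=2: ✗ (fails at j=3)
  i=3: ✓ (all of [4,4])
  i=4: ✗ (fails at j=5)
  i=5: ✓ (all of [6,6])
  i=6: ✓ (all of [7,7])
  i=7: ✓ (all of [8,8])

0, 3, 5, 6, 7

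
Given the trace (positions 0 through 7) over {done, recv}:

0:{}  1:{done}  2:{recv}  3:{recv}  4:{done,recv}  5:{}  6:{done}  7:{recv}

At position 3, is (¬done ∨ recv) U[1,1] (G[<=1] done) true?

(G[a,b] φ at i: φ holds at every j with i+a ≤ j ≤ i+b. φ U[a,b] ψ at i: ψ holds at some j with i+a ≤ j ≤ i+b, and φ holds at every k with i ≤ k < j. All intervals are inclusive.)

Need some j in [4,4] with G[<=1] done, and (¬done ∨ recv) at every k in [3,j-1].
  j=4: G[<=1] done — fails at 5.
No j in the window works → until fails.

No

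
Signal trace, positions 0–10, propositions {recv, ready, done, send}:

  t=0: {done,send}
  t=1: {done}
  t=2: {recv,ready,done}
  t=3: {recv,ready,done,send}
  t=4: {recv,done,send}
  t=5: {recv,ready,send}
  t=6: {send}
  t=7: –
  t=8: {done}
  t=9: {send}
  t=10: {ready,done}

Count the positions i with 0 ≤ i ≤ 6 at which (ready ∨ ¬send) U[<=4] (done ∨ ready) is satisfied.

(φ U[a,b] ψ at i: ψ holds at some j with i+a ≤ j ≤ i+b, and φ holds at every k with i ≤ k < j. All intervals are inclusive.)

6

Evaluate at each i in [0,6]:
  i=0: ✓ (rhs at j=0)
  i=1: ✓ (rhs at j=1)
  i=2: ✓ (rhs at j=2)
  i=3: ✓ (rhs at j=3)
  i=4: ✓ (rhs at j=4)
  i=5: ✓ (rhs at j=5)
  i=6: ✗ (lhs fails at k=6 before rhs at j=8)
Positions where it holds: {0, 1, 2, 3, 4, 5} → 6.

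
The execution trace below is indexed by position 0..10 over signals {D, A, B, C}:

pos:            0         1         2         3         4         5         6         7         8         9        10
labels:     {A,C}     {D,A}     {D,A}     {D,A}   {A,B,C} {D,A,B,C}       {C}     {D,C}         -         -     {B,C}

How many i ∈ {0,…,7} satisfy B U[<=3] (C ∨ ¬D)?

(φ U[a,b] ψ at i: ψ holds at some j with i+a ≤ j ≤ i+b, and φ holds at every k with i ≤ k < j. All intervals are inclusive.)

Evaluate at each i in [0,7]:
  i=0: ✓ (rhs at j=0)
  i=1: ✗ (lhs fails at k=1 before rhs at j=4)
  i=2: ✗ (lhs fails at k=2 before rhs at j=4)
  i=3: ✗ (lhs fails at k=3 before rhs at j=4)
  i=4: ✓ (rhs at j=4)
  i=5: ✓ (rhs at j=5)
  i=6: ✓ (rhs at j=6)
  i=7: ✓ (rhs at j=7)
Positions where it holds: {0, 4, 5, 6, 7} → 5.

5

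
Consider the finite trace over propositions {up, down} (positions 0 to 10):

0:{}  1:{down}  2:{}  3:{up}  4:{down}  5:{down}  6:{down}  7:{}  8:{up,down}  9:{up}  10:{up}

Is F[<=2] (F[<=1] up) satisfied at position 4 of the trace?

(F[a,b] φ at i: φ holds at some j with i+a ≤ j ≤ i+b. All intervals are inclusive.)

Check F[<=1] up at each j in [4,6]:
  j=4: fails (none in [4,5])
  j=5: fails (none in [5,6])
  j=6: fails (none in [6,7])
No position in the window satisfies it → formula fails.

Does not hold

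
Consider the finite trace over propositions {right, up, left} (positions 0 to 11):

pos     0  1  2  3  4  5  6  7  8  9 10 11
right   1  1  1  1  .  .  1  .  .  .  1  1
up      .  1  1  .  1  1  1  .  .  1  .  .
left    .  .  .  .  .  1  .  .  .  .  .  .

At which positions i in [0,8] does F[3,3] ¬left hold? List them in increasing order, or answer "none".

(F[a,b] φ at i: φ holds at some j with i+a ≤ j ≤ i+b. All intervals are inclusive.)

Evaluate at each i in [0,8]:
  i=0: ✓ (witness j=3)
  i=1: ✓ (witness j=4)
  i=2: ✗ (none in [5,5])
  i=3: ✓ (witness j=6)
  i=4: ✓ (witness j=7)
  i=5: ✓ (witness j=8)
  i=6: ✓ (witness j=9)
  i=7: ✓ (witness j=10)
  i=8: ✓ (witness j=11)

0, 1, 3, 4, 5, 6, 7, 8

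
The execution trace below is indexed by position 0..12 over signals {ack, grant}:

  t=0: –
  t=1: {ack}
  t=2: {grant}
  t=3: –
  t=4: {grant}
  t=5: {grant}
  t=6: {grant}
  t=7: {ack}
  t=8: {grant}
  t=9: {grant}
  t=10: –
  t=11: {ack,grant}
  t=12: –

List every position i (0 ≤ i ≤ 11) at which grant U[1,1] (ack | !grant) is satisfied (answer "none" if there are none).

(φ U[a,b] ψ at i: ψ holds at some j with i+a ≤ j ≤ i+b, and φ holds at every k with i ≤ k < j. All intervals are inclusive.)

2, 6, 9, 11

Evaluate at each i in [0,11]:
  i=0: ✗ (lhs fails at k=0 before rhs at j=1)
  i=1: ✗ (no rhs in [2,2])
  i=2: ✓ (rhs at j=3; lhs holds on [2,2])
  i=3: ✗ (no rhs in [4,4])
  i=4: ✗ (no rhs in [5,5])
  i=5: ✗ (no rhs in [6,6])
  i=6: ✓ (rhs at j=7; lhs holds on [6,6])
  i=7: ✗ (no rhs in [8,8])
  i=8: ✗ (no rhs in [9,9])
  i=9: ✓ (rhs at j=10; lhs holds on [9,9])
  i=10: ✗ (lhs fails at k=10 before rhs at j=11)
  i=11: ✓ (rhs at j=12; lhs holds on [11,11])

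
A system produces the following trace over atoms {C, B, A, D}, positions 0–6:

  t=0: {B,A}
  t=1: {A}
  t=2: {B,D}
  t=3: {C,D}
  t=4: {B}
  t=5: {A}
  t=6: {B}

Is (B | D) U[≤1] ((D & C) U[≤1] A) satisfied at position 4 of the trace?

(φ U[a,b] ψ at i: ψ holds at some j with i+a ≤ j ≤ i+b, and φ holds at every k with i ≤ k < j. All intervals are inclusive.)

Yes

Need some j in [4,5] with ((D & C) U[≤1] A), and (B | D) at every k in [4,j-1].
  j=4: ((D & C) U[≤1] A) — fails.
  j=5: ((D & C) U[≤1] A) holds; (B | D) holds at every k in [4,4] → satisfied.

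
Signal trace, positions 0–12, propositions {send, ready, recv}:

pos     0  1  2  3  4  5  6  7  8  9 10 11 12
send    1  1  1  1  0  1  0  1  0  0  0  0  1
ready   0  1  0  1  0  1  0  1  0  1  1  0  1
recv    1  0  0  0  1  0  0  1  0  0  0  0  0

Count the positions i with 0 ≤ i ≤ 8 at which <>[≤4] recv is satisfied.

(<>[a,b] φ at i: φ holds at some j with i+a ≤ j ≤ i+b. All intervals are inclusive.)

Evaluate at each i in [0,8]:
  i=0: ✓ (witness j=0)
  i=1: ✓ (witness j=4)
  i=2: ✓ (witness j=4)
  i=3: ✓ (witness j=4)
  i=4: ✓ (witness j=4)
  i=5: ✓ (witness j=7)
  i=6: ✓ (witness j=7)
  i=7: ✓ (witness j=7)
  i=8: ✗ (none in [8,12])
Positions where it holds: {0, 1, 2, 3, 4, 5, 6, 7} → 8.

8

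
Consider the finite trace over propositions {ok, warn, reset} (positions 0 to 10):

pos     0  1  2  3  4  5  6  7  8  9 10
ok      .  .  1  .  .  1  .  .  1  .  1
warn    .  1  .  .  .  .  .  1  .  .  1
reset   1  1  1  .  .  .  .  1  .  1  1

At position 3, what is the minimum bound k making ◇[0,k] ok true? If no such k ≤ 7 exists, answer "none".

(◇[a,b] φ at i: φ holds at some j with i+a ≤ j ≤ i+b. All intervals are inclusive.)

2

Scan j = 3,4,… for ok:
  j=3: fails
  j=4: fails
  j=5: holds
First hit at j=5, so smallest k = 5-3 = 2.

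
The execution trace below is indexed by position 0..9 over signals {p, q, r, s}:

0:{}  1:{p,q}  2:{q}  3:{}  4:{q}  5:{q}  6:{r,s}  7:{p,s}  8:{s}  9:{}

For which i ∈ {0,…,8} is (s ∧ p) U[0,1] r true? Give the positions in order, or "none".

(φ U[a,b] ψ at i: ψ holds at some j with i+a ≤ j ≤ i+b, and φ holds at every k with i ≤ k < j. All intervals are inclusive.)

Evaluate at each i in [0,8]:
  i=0: ✗ (no rhs in [0,1])
  i=1: ✗ (no rhs in [1,2])
  i=2: ✗ (no rhs in [2,3])
  i=3: ✗ (no rhs in [3,4])
  i=4: ✗ (no rhs in [4,5])
  i=5: ✗ (lhs fails at k=5 before rhs at j=6)
  i=6: ✓ (rhs at j=6)
  i=7: ✗ (no rhs in [7,8])
  i=8: ✗ (no rhs in [8,9])

6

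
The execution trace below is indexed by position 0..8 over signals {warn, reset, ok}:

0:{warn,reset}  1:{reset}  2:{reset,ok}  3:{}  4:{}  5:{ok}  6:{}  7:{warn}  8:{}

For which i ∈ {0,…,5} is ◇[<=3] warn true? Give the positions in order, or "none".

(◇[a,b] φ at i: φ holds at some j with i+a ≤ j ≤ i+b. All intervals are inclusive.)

Evaluate at each i in [0,5]:
  i=0: ✓ (witness j=0)
  i=1: ✗ (none in [1,4])
  i=2: ✗ (none in [2,5])
  i=3: ✗ (none in [3,6])
  i=4: ✓ (witness j=7)
  i=5: ✓ (witness j=7)

0, 4, 5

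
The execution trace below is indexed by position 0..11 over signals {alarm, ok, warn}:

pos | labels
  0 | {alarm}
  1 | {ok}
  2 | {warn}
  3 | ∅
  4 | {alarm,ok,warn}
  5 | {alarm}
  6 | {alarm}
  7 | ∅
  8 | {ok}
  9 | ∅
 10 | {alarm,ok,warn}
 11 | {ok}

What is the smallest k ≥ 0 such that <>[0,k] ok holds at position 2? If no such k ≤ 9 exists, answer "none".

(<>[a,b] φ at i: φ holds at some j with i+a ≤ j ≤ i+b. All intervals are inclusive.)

Scan j = 2,3,… for ok:
  j=2: fails
  j=3: fails
  j=4: holds
First hit at j=4, so smallest k = 4-2 = 2.

2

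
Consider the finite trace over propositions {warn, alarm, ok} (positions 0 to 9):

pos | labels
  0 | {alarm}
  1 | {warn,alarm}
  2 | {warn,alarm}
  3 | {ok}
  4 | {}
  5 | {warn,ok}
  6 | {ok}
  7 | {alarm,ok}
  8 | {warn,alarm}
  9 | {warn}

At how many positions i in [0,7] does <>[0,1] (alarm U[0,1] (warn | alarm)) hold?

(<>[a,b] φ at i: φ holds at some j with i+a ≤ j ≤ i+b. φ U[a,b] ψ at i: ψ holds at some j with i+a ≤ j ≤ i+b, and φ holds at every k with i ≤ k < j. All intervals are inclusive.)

Evaluate at each i in [0,7]:
  i=0: ✓ (witness j=0)
  i=1: ✓ (witness j=1)
  i=2: ✓ (witness j=2)
  i=3: ✗ (none in [3,4])
  i=4: ✓ (witness j=5)
  i=5: ✓ (witness j=5)
  i=6: ✓ (witness j=7)
  i=7: ✓ (witness j=7)
Positions where it holds: {0, 1, 2, 4, 5, 6, 7} → 7.

7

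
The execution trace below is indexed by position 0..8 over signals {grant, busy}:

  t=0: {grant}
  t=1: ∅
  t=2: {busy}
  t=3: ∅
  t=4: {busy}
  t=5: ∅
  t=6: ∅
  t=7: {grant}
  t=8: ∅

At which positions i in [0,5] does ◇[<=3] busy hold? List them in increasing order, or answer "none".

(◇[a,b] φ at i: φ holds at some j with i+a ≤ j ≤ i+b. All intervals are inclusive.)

0, 1, 2, 3, 4

Evaluate at each i in [0,5]:
  i=0: ✓ (witness j=2)
  i=1: ✓ (witness j=2)
  i=2: ✓ (witness j=2)
  i=3: ✓ (witness j=4)
  i=4: ✓ (witness j=4)
  i=5: ✗ (none in [5,8])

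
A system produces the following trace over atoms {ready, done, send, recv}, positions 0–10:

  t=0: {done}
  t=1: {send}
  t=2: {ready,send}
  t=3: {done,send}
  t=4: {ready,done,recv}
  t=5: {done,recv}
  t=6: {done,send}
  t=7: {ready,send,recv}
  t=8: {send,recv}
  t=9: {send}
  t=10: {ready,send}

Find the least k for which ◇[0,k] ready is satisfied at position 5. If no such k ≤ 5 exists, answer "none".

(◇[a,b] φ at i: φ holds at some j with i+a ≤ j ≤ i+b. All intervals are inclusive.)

Scan j = 5,6,… for ready:
  j=5: fails
  j=6: fails
  j=7: holds
First hit at j=7, so smallest k = 7-5 = 2.

2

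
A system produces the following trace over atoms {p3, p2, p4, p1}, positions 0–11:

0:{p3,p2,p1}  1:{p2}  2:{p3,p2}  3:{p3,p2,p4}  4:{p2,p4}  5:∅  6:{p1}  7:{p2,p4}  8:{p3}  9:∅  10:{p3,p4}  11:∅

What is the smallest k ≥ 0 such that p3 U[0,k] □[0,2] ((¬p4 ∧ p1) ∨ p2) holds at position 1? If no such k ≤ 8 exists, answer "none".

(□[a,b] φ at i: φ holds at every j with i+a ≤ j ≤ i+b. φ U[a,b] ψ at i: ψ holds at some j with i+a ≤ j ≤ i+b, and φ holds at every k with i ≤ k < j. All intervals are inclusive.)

Need earliest j ≥ 1 with □[0,2] ((¬p4 ∧ p1) ∨ p2), and p3 at every k in [1,j-1].
  j=1: rhs holds (empty prefix). k = 0.

0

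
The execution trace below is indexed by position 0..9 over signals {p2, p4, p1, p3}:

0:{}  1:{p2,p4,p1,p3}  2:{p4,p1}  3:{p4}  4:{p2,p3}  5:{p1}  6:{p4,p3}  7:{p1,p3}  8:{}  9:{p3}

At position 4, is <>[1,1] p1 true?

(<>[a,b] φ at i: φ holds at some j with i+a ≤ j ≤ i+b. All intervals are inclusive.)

Check p1 at each j in [5,5]:
  j=5: true
Found at j=5 → formula holds.

Holds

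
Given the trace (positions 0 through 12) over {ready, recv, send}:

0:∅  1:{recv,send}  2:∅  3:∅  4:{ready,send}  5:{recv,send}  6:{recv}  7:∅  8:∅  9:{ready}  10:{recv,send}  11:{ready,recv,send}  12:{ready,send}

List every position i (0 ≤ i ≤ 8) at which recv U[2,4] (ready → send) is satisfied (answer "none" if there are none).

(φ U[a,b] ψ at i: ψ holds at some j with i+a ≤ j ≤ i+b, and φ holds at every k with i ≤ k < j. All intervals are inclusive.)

Evaluate at each i in [0,8]:
  i=0: ✗ (lhs fails at k=0 before rhs at j=2)
  i=1: ✗ (lhs fails at k=2 before rhs at j=3)
  i=2: ✗ (lhs fails at k=2 before rhs at j=4)
  i=3: ✗ (lhs fails at k=3 before rhs at j=5)
  i=4: ✗ (lhs fails at k=4 before rhs at j=6)
  i=5: ✓ (rhs at j=7; lhs holds on [5,6])
  i=6: ✗ (lhs fails at k=7 before rhs at j=8)
  i=7: ✗ (lhs fails at k=7 before rhs at j=10)
  i=8: ✗ (lhs fails at k=8 before rhs at j=10)

5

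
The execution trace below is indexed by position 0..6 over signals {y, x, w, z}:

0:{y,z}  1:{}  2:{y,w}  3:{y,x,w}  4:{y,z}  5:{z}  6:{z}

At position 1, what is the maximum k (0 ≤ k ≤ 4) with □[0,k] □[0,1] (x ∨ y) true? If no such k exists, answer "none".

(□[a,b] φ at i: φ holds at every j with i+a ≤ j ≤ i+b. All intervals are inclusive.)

none

□[0,1] (x ∨ y) must hold from j=1 onward; find where it first fails.
  j=1: fails → no k works.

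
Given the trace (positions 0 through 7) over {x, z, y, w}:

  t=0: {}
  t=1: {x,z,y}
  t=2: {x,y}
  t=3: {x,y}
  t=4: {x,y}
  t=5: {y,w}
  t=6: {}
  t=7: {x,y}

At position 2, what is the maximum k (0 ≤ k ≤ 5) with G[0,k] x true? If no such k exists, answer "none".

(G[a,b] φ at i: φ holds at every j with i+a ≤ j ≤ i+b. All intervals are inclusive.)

x must hold from j=2 onward; find where it first fails.
  j=2: holds
  j=3: holds
  j=4: holds
  j=5: fails
Holds on [2,4], so largest k = 2.

2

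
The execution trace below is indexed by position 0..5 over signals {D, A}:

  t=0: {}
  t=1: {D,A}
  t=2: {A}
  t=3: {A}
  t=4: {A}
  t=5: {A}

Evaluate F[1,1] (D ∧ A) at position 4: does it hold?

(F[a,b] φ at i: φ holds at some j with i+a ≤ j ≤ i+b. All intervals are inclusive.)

No

Check (D ∧ A) at each j in [5,5]:
  j=5: false
No position in the window satisfies it → formula fails.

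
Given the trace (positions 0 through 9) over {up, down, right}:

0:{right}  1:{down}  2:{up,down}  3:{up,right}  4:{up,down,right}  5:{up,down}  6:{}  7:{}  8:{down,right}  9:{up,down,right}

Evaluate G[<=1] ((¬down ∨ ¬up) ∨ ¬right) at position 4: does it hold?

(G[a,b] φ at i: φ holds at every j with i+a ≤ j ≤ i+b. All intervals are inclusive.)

False

Check ((¬down ∨ ¬up) ∨ ¬right) at every j in [4,5]:
  j=4: false
  j=5: true
Fails at j=4 → formula fails.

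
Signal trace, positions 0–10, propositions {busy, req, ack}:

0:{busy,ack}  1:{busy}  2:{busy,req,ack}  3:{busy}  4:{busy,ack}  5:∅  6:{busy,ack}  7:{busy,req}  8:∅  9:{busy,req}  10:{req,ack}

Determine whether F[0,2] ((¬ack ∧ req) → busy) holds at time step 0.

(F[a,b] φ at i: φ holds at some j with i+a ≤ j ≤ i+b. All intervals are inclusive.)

Check ((¬ack ∧ req) → busy) at each j in [0,2]:
  j=0: true
  j=1: true
  j=2: true
Found at j=0 → formula holds.

Holds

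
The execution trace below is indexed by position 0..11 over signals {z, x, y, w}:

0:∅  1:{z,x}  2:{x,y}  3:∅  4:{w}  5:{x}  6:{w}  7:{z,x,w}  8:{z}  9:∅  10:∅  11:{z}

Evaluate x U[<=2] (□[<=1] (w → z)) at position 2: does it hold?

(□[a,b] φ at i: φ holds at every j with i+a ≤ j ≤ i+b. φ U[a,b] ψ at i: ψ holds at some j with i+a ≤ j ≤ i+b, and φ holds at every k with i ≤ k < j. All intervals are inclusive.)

Need some j in [2,4] with □[<=1] (w → z), and x at every k in [2,j-1].
  j=2: □[<=1] (w → z) holds; no prefix to check → satisfied.

Yes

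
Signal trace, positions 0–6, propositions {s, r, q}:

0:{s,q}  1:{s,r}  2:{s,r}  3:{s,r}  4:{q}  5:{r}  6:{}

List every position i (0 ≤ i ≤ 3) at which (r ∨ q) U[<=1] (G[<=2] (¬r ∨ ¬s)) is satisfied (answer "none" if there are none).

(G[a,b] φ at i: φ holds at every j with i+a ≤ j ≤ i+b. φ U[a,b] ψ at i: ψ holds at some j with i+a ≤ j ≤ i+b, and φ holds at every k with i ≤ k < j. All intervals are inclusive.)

Evaluate at each i in [0,3]:
  i=0: ✗ (no rhs in [0,1])
  i=1: ✗ (no rhs in [1,2])
  i=2: ✗ (no rhs in [2,3])
  i=3: ✓ (rhs at j=4; lhs holds on [3,3])

3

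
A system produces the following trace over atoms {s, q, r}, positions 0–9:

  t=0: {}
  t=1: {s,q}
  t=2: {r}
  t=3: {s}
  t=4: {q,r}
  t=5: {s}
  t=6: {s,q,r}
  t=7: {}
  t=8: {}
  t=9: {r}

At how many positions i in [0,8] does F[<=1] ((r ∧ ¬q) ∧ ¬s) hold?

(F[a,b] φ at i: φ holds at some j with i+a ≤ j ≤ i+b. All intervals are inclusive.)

Evaluate at each i in [0,8]:
  i=0: ✗ (none in [0,1])
  i=1: ✓ (witness j=2)
  i=2: ✓ (witness j=2)
  i=3: ✗ (none in [3,4])
  i=4: ✗ (none in [4,5])
  i=5: ✗ (none in [5,6])
  i=6: ✗ (none in [6,7])
  i=7: ✗ (none in [7,8])
  i=8: ✓ (witness j=9)
Positions where it holds: {1, 2, 8} → 3.

3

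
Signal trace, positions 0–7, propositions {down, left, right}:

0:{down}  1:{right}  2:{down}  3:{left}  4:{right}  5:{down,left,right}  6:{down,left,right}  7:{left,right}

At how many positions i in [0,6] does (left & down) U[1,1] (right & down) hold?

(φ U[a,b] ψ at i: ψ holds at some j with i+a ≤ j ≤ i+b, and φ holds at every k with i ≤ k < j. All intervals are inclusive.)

Evaluate at each i in [0,6]:
  i=0: ✗ (no rhs in [1,1])
  i=1: ✗ (no rhs in [2,2])
  i=2: ✗ (no rhs in [3,3])
  i=3: ✗ (no rhs in [4,4])
  i=4: ✗ (lhs fails at k=4 before rhs at j=5)
  i=5: ✓ (rhs at j=6; lhs holds on [5,5])
  i=6: ✗ (no rhs in [7,7])
Positions where it holds: {5} → 1.

1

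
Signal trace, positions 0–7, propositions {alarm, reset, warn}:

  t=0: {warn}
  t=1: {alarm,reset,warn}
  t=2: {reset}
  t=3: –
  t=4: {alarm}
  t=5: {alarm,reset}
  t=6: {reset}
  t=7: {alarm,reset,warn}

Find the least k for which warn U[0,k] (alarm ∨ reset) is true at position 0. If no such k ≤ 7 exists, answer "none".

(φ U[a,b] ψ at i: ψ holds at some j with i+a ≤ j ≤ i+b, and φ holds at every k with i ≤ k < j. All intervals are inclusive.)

1

Need earliest j ≥ 0 with (alarm ∨ reset), and warn at every k in [0,j-1].
  j=0: rhs fails.
  j=1: rhs holds; lhs holds on [0,0]. k = 1.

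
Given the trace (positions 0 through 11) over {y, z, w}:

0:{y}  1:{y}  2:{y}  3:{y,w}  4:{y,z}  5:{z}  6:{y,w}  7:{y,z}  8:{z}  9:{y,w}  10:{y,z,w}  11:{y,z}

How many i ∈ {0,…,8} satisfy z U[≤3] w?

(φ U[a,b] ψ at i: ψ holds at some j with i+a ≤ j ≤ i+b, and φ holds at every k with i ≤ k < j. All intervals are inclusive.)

Evaluate at each i in [0,8]:
  i=0: ✗ (lhs fails at k=0 before rhs at j=3)
  i=1: ✗ (lhs fails at k=1 before rhs at j=3)
  i=2: ✗ (lhs fails at k=2 before rhs at j=3)
  i=3: ✓ (rhs at j=3)
  i=4: ✓ (rhs at j=6; lhs holds on [4,5])
  i=5: ✓ (rhs at j=6; lhs holds on [5,5])
  i=6: ✓ (rhs at j=6)
  i=7: ✓ (rhs at j=9; lhs holds on [7,8])
  i=8: ✓ (rhs at j=9; lhs holds on [8,8])
Positions where it holds: {3, 4, 5, 6, 7, 8} → 6.

6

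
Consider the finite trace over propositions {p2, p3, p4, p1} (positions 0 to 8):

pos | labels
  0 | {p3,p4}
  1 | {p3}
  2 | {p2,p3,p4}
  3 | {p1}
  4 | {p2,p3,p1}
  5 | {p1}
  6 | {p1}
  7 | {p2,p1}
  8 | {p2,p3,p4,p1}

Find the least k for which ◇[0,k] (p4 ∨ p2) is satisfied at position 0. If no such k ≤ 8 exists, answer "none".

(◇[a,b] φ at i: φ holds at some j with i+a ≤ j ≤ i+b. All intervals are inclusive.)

Scan j = 0,1,… for (p4 ∨ p2):
  j=0: holds
First hit at j=0, so smallest k = 0-0 = 0.

0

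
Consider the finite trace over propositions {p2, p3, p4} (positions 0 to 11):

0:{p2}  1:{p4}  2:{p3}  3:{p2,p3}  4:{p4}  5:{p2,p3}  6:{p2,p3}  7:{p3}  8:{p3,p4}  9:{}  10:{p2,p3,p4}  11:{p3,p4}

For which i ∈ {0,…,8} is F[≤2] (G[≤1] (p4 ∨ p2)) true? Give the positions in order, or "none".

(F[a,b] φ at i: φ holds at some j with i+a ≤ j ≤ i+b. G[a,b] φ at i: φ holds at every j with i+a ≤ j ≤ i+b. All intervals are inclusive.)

0, 1, 2, 3, 4, 5, 8

Evaluate at each i in [0,8]:
  i=0: ✓ (witness j=0)
  i=1: ✓ (witness j=3)
  i=2: ✓ (witness j=3)
  i=3: ✓ (witness j=3)
  i=4: ✓ (witness j=4)
  i=5: ✓ (witness j=5)
  i=6: ✗ (none in [6,8])
  i=7: ✗ (none in [7,9])
  i=8: ✓ (witness j=10)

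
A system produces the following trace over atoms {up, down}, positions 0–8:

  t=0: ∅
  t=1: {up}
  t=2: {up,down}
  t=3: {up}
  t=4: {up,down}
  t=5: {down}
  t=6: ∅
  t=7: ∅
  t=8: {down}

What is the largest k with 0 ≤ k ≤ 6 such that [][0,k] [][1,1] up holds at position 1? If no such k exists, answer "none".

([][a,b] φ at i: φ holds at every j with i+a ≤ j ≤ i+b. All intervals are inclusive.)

2

[][1,1] up must hold from j=1 onward; find where it first fails.
  j=1: holds
  j=2: holds
  j=3: holds
  j=4: fails
Holds on [1,3], so largest k = 2.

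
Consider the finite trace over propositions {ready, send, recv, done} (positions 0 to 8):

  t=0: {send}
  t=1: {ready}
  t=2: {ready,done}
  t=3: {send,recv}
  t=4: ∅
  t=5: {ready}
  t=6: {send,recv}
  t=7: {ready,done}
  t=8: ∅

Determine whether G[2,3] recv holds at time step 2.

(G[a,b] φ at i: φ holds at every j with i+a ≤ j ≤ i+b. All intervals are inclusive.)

No

Check recv at every j in [4,5]:
  j=4: false
  j=5: false
Fails at j=4 → formula fails.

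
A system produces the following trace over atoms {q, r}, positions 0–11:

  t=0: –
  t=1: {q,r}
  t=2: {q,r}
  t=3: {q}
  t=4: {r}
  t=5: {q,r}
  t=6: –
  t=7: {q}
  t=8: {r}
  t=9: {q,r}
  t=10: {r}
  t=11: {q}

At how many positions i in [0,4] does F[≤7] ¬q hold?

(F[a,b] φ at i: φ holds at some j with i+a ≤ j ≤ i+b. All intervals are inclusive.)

5

Evaluate at each i in [0,4]:
  i=0: ✓ (witness j=0)
  i=1: ✓ (witness j=4)
  i=2: ✓ (witness j=4)
  i=3: ✓ (witness j=4)
  i=4: ✓ (witness j=4)
Positions where it holds: {0, 1, 2, 3, 4} → 5.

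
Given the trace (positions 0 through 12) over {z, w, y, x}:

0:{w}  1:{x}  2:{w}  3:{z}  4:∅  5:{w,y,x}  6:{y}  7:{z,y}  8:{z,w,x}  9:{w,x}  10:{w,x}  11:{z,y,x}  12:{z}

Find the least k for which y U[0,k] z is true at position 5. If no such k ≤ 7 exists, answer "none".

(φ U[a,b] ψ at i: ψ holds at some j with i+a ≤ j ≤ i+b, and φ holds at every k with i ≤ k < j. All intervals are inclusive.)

2

Need earliest j ≥ 5 with z, and y at every k in [5,j-1].
  j=5: rhs fails.
  j=6: rhs fails.
  j=7: rhs holds; lhs holds on [5,6]. k = 2.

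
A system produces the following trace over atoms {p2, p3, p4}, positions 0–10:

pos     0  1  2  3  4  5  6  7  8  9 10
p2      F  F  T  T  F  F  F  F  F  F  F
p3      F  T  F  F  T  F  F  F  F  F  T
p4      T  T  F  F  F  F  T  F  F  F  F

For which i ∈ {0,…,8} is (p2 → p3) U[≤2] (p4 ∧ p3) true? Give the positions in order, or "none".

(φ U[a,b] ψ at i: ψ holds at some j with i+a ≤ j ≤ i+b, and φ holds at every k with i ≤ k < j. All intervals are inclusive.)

Evaluate at each i in [0,8]:
  i=0: ✓ (rhs at j=1; lhs holds on [0,0])
  i=1: ✓ (rhs at j=1)
  i=2: ✗ (no rhs in [2,4])
  i=3: ✗ (no rhs in [3,5])
  i=4: ✗ (no rhs in [4,6])
  i=5: ✗ (no rhs in [5,7])
  i=6: ✗ (no rhs in [6,8])
  i=7: ✗ (no rhs in [7,9])
  i=8: ✗ (no rhs in [8,10])

0, 1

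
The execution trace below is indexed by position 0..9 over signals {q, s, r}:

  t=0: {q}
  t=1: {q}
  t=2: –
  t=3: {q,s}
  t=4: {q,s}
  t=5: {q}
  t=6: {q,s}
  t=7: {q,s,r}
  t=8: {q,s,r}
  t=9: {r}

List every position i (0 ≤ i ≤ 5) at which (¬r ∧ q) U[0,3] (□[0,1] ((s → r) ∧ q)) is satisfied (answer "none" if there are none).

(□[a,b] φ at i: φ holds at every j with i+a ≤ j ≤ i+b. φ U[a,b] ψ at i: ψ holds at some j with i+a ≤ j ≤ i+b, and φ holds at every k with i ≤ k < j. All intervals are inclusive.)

Evaluate at each i in [0,5]:
  i=0: ✓ (rhs at j=0)
  i=1: ✗ (no rhs in [1,4])
  i=2: ✗ (no rhs in [2,5])
  i=3: ✗ (no rhs in [3,6])
  i=4: ✓ (rhs at j=7; lhs holds on [4,6])
  i=5: ✓ (rhs at j=7; lhs holds on [5,6])

0, 4, 5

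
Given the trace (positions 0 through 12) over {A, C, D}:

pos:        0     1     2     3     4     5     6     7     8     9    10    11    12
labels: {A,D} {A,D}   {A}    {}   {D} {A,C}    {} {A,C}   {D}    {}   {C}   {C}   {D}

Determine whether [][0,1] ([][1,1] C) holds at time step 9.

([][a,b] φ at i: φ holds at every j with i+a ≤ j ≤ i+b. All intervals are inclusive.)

True

Check [][1,1] C at every j in [9,10]:
  j=9: holds on [10,10]
  j=10: holds on [11,11]
All positions satisfy it → formula holds.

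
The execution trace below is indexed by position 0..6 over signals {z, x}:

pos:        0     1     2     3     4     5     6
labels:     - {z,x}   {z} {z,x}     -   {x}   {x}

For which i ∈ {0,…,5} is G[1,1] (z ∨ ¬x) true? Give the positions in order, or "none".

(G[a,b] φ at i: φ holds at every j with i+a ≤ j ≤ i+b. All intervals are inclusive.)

0, 1, 2, 3

Evaluate at each i in [0,5]:
  i=0: ✓ (all of [1,1])
  i=1: ✓ (all of [2,2])
  i=2: ✓ (all of [3,3])
  i=3: ✓ (all of [4,4])
  i=4: ✗ (fails at j=5)
  i=5: ✗ (fails at j=6)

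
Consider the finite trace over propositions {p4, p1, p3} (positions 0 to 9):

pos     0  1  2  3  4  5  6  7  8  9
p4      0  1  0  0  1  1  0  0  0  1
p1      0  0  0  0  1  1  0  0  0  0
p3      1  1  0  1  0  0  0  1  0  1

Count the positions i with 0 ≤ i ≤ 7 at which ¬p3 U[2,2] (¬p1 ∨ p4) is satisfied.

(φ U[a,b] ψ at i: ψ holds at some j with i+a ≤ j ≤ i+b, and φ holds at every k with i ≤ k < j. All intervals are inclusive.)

2

Evaluate at each i in [0,7]:
  i=0: ✗ (lhs fails at k=0 before rhs at j=2)
  i=1: ✗ (lhs fails at k=1 before rhs at j=3)
  i=2: ✗ (lhs fails at k=3 before rhs at j=4)
  i=3: ✗ (lhs fails at k=3 before rhs at j=5)
  i=4: ✓ (rhs at j=6; lhs holds on [4,5])
  i=5: ✓ (rhs at j=7; lhs holds on [5,6])
  i=6: ✗ (lhs fails at k=7 before rhs at j=8)
  i=7: ✗ (lhs fails at k=7 before rhs at j=9)
Positions where it holds: {4, 5} → 2.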